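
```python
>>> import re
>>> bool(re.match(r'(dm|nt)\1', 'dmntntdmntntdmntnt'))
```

False

`match` is anchored at position 0; if the pattern doesn't fit there, it returns None.
Here position 0 doesn't satisfy it, so the call returns None, and `bool(None)` is False.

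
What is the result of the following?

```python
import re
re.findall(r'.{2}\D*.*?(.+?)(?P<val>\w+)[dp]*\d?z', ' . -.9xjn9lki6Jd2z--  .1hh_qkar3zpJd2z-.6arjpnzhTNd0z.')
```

[('9', 'xjn9lki6Jd2'), ('1', 'hh_qkar3zpJd2'), ('6', 'arjpnzhTNd0')]

A non-greedy quantifier consumes as few characters as it can — just enough that the remainder of the pattern still matches from where it stops; whatever follows it matches normally.
`findall` packs the 2 group values into a tuple for every match.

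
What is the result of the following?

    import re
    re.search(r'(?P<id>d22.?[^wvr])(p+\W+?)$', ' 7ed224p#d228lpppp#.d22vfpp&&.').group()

Pattern: the literal 'd22', then optionally any character, then any character except [wvr] (captured as 'id'); then one or more of a literal 'p', then one or more of a non-word character (lazy) (captured); then anchored at the end.
`re.search` scans for the first position where the pattern succeeds.
The match spans [20:30] → 'd22vfpp&&.'.
Captured: group 1 = 'd22vf', group 2 = 'pp&&.'.

'd22vfpp&&.'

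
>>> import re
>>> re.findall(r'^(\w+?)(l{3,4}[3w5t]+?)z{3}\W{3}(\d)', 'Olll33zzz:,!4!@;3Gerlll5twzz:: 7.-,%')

This matches anchored at the start of the string; then one or more of a word character (lazy) (captured); then 3 to 4 of the literal 'l', then one or more of one of [3w5t] (lazy) (captured); then exactly 3 of a literal 'z', then exactly 3 of a non-word character; then a digit (captured).
With 3 capturing groups, `findall` returns a 3-tuple per match.

[('O', 'lll33', '4')]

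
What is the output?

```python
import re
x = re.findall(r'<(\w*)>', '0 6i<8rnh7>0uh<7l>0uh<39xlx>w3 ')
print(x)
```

With a single group, `findall` returns only what that group captured — 3 items.

['8rnh7', '7l', '39xlx']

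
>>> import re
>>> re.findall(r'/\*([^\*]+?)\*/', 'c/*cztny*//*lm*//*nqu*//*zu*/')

['cztny', 'lm', 'nqu', 'zu']

Matches: at [1:10] match '/*cztny*/', group 1 = 'cztny'; at [10:16] match '/*lm*/', group 1 = 'lm'; at [16:23] match '/*nqu*/', group 1 = 'nqu'; at [23:29] match '/*zu*/', group 1 = 'zu'.
Because there's exactly one group, `findall` drops the full match and keeps group 1 from each hit.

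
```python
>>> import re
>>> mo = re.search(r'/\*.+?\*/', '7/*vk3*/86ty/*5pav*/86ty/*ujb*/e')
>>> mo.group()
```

Because the quantifier is non-greedy, it stops expanding at the earliest point where the rest of the pattern can succeed.
`search` walks the string left to right and returns the first match it finds.
The match spans [1:8] → '/*vk3*/'.

'/*vk3*/'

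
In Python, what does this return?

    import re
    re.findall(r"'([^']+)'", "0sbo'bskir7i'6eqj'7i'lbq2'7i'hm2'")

['bskir7i', '7i', '7i']

Matches: at [4:13] match "'bskir7i'", group 1 = 'bskir7i'; at [17:21] match "'7i'", group 1 = '7i'; at [25:29] match "'7i'", group 1 = '7i'.
One capturing group, so `findall` returns just the captured substring from each match — 3 in all.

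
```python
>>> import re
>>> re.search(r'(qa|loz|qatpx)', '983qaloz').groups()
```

The match spans [3:5] → 'qa'.
Captured: group 1 = 'qa'.

('qa',)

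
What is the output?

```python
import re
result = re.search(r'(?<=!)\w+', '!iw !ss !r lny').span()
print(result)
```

(1, 3)

Because the assertion is zero-width, the text it checks is not consumed and won't appear in the result.
`re.search` scans for the first position where the pattern succeeds.
The match spans [1:3] → 'iw'.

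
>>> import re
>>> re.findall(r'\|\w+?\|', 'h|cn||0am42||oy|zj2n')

['|cn|', '|0am42|', '|oy|']

Scanning left to right: at [1:5] → '|cn|'; at [5:12] → '|0am42|'; at [12:16] → '|oy|'.
`findall` yields the raw match text (3 of them) because the pattern has no groups.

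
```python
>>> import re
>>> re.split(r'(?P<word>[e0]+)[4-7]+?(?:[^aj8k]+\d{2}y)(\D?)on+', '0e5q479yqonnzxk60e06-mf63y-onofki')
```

['', '0e', 'q', 'zxk6', '0e0', '-', 'ofki']

This matches one or more of one of [e0] (captured as 'word'); then one or more of a character in [4-7] (lazy); then one or more of any character except [aj8k], then exactly 2 of a digit, then the literal 'y' (non-capturing group); then optionally a non-digit (captured); then the literal 'o', then one or more of the literal 'n'.
The group in the pattern means `split` returns the separators' captures alongside the pieces.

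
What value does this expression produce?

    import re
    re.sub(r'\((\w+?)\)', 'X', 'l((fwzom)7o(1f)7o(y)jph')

'l(X7oX7oXjph'

Each match is replaced by 'X'.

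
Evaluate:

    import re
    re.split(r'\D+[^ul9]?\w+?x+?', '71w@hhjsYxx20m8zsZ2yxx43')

['71', 'x43']

Pattern: one or more of a non-digit, then optionally any character except [ul9]; then one or more of a word character (lazy); then one or more of a literal 'x' (lazy).
A `+?`/`*?`/`{m,n}?` starts at its minimum and grows only as far as needed for what follows to match.
Matches to split on: at [2:21] → 'w@hhjsYxx20m8zsZ2yx'.
Splitting on the pattern gives 2 pieces.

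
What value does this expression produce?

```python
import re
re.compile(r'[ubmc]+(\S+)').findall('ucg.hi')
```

One capturing group, so `findall` returns just the captured substring from the one match — 1 in all.

['g.hi']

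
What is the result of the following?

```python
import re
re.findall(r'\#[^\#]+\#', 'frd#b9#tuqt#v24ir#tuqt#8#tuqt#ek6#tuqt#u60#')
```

['#b9#', '#v24ir#', '#8#', '#ek6#', '#u60#']

With no groups in the pattern, `findall` gives back each whole match — 5 here.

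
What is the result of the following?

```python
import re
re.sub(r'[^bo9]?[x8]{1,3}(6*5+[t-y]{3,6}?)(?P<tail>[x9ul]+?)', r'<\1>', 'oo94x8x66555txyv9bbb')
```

Pattern: optionally any character except [bo9], then 1 to 3 of one of [x8]; then zero or more of the literal '6', then one or more of a literal '5', then 3 to 6 of a character in [t-y] (lazy) (captured); then one or more of one of [x9ul] (lazy) (captured as 'tail').
Matches: at [3:17] → '4x8x66555txyv9'.
Each match is replaced using the text its own group 1 captured.

'oo9<66555txyv>bbb'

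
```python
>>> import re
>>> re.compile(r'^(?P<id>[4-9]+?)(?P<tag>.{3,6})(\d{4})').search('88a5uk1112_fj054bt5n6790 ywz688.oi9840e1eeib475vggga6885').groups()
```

Pattern: anchored at the start of the string; then one or more of a character in [4-9] (lazy) (captured as 'id'); then 3 to 6 of any character (captured as 'tag'); then exactly 4 of a digit (captured).
A `+?`/`*?`/`{m,n}?` starts at its minimum and grows only as far as needed for what follows to match.
`search` walks the string left to right and returns the first match it finds.
The match spans [0:10] → '88a5uk1112'.
Captured: group 1 = '8', group 2 = '8a5uk', group 3 = '1112'.

('8', '8a5uk', '1112')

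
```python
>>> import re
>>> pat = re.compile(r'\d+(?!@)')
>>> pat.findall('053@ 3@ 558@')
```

A negative assertion filters positions out without eating any characters.
No capturing groups, so `findall` returns the 2 full match strings.

['05', '55']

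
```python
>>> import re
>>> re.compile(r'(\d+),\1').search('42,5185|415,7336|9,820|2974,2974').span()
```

(23, 32)

`\1` is not a pattern — it's the concrete string captured by group 1, re-applied verbatim.
The match spans [23:32] → '2974,2974'.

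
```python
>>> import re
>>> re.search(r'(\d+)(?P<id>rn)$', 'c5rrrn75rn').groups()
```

('75', 'rn')

The pattern matches one or more of a digit (captured); then the literal 'r', then the literal 'n' (captured as 'id'); then anchored at the end.
`re.search` tries every starting position until one works.
The match spans [6:10] → '75rn'.
Captured: group 1 = '75', group 2 = 'rn'.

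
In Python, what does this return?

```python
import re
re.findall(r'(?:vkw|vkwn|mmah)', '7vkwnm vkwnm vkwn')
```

`|` is ordered: at each position the engine commits to the first alternative that works.
Walking the string: at [1:4] → 'vkw'; at [7:10] → 'vkw'; at [13:16] → 'vkw'.
Since nothing is captured, `findall` lists the 3 matched substrings directly.

['vkw', 'vkw', 'vkw']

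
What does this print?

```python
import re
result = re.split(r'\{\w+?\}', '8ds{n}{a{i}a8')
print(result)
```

['8ds', '{a', 'a8']

Matches to split on: at [3:6] → '{n}'; at [8:11] → '{i}'.
The string is cut at each match, leaving 3 pieces.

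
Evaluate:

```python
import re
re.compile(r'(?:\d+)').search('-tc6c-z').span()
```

(3, 4)

This matches one or more of a digit (non-capturing group).
The match spans [3:4] → '6'.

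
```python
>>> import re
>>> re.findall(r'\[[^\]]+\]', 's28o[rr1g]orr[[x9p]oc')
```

['[rr1g]', '[[x9p]']

With no groups in the pattern, `findall` gives back each whole match — 2 here.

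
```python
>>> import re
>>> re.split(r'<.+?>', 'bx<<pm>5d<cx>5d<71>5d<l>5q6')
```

With the lazy modifier that quantifier settles for the fewest repetitions that let the rest of the pattern succeed (the atoms after it are unaffected and can still be greedy).
Splitting on the pattern gives 5 pieces.

['bx', '5d', '5d', '5d', '5q6']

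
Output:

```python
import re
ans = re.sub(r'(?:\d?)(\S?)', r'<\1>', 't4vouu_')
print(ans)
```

<t><v><o><u><u><_><>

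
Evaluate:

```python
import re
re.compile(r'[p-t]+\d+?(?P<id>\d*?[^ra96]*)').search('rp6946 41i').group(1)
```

''

The match spans [0:3] → 'rp6'.
Captured: group 1 = ''.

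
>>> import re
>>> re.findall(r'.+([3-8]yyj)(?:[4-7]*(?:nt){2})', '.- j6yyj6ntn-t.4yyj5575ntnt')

['4yyj']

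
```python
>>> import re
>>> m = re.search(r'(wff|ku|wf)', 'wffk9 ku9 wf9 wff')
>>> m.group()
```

'wff'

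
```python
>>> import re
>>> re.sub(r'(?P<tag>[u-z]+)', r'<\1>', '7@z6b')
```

'7@<z>6b'

Pattern: one or more of a character in [u-z] (captured as 'tag').
Matches: at [2:3] → 'z'.
Each match is replaced using the text its own group 1 captured.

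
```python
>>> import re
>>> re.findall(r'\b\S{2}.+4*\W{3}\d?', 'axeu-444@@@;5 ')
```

The pattern matches a word boundary (`\b`, zero-width); then exactly 2 of a non-whitespace character, then one or more of any character; then zero or more of the literal '4', then exactly 3 of a non-word character, then optionally a digit.
Scanning left to right: at [0:13] → 'axeu-444@@@;5'.
`findall` yields the raw match text (1 of them) because the pattern has no groups.

['axeu-444@@@;5']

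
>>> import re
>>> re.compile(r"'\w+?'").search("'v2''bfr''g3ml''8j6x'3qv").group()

`search` walks the string left to right and returns the first match it finds.
The match spans [0:4] → "'v2'".

"'v2'"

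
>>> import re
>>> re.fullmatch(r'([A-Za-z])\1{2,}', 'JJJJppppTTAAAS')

None

`fullmatch` succeeds only if the pattern covers the string from start to end.
Here there's no way to consume every character, so the call returns None.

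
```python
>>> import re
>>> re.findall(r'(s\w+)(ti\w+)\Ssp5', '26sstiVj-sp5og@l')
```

[('ss', 'tiVj')]

Multiple groups make `findall` return tuples — one 2-tuple for the one match.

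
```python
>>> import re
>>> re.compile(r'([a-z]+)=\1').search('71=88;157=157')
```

None

`\1` is not a pattern — it's the concrete string captured by group 1, re-applied verbatim.
Here the pattern never matches, so the call returns None.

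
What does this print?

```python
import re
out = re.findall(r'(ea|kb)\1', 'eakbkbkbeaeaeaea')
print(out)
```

`\1` is not a pattern — it's the concrete string captured by group 1, re-applied verbatim.
Because there's exactly one group, `findall` drops the full match and keeps group 1 from each hit.

['kb', 'ea', 'ea']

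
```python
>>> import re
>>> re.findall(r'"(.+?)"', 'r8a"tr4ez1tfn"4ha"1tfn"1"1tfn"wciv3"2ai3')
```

['tr4ez1tfn', '1tfn', '1tfn']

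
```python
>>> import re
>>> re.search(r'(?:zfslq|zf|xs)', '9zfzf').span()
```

`search` walks the string left to right and returns the first match it finds.
The match spans [1:3] → 'zf'.

(1, 3)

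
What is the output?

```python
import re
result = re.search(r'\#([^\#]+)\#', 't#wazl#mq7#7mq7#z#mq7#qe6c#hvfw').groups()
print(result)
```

`re.search` scans for the first position where the pattern succeeds.
The match spans [1:7] → '#wazl#'.
Captured: group 1 = 'wazl'.

('wazl',)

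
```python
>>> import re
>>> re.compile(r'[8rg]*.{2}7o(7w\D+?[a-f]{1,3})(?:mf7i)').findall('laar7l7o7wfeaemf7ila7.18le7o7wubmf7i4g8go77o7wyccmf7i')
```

One capturing group, so `findall` returns just the captured substring from each match — 3 in all.

['7wfeae', '7wub', '7wycc']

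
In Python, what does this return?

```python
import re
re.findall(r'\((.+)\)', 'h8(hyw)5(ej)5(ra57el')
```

['hyw)5(ej']

`findall` collects group 1 from the one match (1 total).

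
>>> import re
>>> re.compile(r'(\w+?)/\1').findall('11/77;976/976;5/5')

After group 1 captures some text, `\1` only succeeds where that same text appears again.
With a single group, `findall` returns only what that group captured — 2 items.

['976', '5']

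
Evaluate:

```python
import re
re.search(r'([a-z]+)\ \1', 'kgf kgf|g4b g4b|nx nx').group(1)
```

'kgf'

After group 1 captures some text, `\1` only succeeds where that same text appears again.
`search` walks the string left to right and returns the first match it finds.
The match spans [0:7] → 'kgf kgf'.
Captured: group 1 = 'kgf'.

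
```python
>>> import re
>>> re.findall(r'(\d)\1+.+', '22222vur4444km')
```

['2']

`\1` has to match the exact text group 1 already captured.
Walking the string: at [0:14] match '22222vur4444km', group 1 = '2'.
With a single group, `findall` returns only what that group captured — 1 item.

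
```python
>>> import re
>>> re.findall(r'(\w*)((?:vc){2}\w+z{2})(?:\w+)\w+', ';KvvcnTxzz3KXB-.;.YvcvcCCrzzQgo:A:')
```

[('Y', 'vcvcCCrzz')]

The pattern matches zero or more of a word character (captured); then the literal 'vc' repeated 2 times, then one or more of a word character, then exactly 2 of a literal 'z' (captured); then one or more of a word character (non-capturing group); then one or more of a word character.
Multiple groups make `findall` return tuples — one 2-tuple for the one match.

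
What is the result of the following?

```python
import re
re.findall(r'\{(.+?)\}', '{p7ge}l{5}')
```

['p7ge', '5']

`findall` collects group 1 from each match (2 total).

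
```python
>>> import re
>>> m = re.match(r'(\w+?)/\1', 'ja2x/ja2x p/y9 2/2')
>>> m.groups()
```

('ja2x',)

`\1` has to match the exact text group 1 already captured.
With `match`, the pattern is implicitly anchored at the beginning.
The match spans [0:9] → 'ja2x/ja2x'.
Captured: group 1 = 'ja2x'.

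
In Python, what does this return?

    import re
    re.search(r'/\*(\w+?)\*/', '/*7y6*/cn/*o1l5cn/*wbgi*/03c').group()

'/*7y6*/'

Unlike `match`, `search` isn't anchored — it looks for the pattern anywhere in the string.
The match spans [0:7] → '/*7y6*/'.
Captured: group 1 = '7y6'.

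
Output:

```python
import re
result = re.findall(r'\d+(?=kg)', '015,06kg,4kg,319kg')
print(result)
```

['06', '4', '319']

The `(?=…)`/`(?<=…)` assertion just peeks at neighbouring text; it doesn't advance the match position.
Matches: at [4:6] → '06'; at [9:10] → '4'; at [13:16] → '319'.
No capturing groups, so `findall` returns the 3 full match strings.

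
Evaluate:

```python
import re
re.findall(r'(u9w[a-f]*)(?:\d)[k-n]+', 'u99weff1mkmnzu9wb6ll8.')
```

['u9wb']

The pattern matches the literal 'u9w', then zero or more of a character in [a-f] (captured); then a digit (non-capturing group); then one or more of a character in [k-n].
Walking the string: at [13:20] match 'u9wb6ll', group 1 = 'u9wb'.
One capturing group, so `findall` returns just the captured substring from the one match — 1 in all.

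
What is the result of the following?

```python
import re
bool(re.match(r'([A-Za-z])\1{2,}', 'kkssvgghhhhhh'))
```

False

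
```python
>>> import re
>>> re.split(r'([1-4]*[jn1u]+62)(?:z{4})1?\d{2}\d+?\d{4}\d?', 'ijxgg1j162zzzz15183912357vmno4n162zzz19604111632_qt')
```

['ijxgg', '1j162', '57vmno4n162zzz19604111632_qt']

Pattern: zero or more of a character in [1-4], then one or more of one of [jn1u], then the literal '62' (captured); then exactly 4 of a literal 'z' (non-capturing group); then optionally a literal '1', then exactly 2 of a digit, then one or more of a digit (lazy); then exactly 4 of a digit, then optionally a digit.
Matches to split on: at [5:23] → '1j162zzzz151839123'.
The group in the pattern means `split` returns the separators' captures alongside the pieces.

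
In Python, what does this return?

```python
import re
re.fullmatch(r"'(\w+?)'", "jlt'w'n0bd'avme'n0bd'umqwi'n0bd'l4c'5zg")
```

`fullmatch` succeeds only if the pattern covers the string from start to end.
Here the string isn't matched end-to-end, so the call returns None.

None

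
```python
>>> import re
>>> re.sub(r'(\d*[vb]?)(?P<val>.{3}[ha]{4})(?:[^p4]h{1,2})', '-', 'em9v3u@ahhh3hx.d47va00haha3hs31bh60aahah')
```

'em-x.d-s31bh60aahah'

The pattern matches zero or more of a digit, then optionally one of [vb] (captured); then exactly 3 of any character, then exactly 4 of one of [ha] (captured as 'val'); then any character except [p4], then 1 to 2 of the literal 'h' (non-capturing group).
Matches: at [2:13] → '9v3u@ahhh3h'; at [16:28] → '47va00haha3h'.
`sub` substitutes '-' at each match site.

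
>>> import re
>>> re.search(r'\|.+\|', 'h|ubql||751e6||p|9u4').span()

(1, 17)

The match spans [1:17] → '|ubql||751e6||p|'.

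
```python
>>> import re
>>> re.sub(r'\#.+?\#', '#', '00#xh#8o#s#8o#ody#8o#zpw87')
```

Matches: at [2:6] → '#xh#'; at [8:11] → '#s#'; at [13:18] → '#ody#'.
Every occurrence is swapped for '#'.

'00#8o#8o#8o#zpw87'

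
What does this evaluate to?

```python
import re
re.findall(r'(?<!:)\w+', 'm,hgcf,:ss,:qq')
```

The negative lookahead/lookbehind blocks any match where the forbidden context is present.
Walking the string: at [0:1] → 'm'; at [2:6] → 'hgcf'; at [9:10] → 's'; at [13:14] → 'q'.
No capturing groups, so `findall` returns the 4 full match strings.

['m', 'hgcf', 's', 'q']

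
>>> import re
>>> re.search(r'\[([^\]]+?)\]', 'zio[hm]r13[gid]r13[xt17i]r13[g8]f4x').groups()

`re.search` tries every starting position until one works.
The match spans [3:7] → '[hm]'.
Captured: group 1 = 'hm'.

('hm',)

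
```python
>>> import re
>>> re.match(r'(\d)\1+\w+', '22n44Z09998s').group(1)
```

'2'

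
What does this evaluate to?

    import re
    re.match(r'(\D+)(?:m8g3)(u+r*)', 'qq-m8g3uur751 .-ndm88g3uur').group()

'qq-m8g3uur'

`match` is anchored at position 0; if the pattern doesn't fit there, it returns None.
The match spans [0:10] → 'qq-m8g3uur'.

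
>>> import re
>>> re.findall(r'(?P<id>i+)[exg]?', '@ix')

['i']

With a single group, `findall` returns only what that group captured — 1 item.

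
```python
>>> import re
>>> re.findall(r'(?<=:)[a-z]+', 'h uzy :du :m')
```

['du', 'm']

The positive lookaround only admits positions where the adjacent text matches; those characters stay outside the span.
With no groups in the pattern, `findall` gives back each whole match — 2 here.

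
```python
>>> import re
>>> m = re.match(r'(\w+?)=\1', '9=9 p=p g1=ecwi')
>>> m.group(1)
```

'9'

`\1` is not a pattern — it's the concrete string captured by group 1, re-applied verbatim.
`match` is anchored at position 0; if the pattern doesn't fit there, it returns None.
The match spans [0:3] → '9=9'.
Captured: group 1 = '9'.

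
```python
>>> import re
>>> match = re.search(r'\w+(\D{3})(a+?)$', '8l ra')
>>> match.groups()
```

The match spans [0:5] → '8l ra'.
Captured: group 1 = 'l r', group 2 = 'a'.

('l r', 'a')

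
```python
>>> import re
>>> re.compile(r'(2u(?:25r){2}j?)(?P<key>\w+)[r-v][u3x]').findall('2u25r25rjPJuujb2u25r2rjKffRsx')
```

`findall` packs the 2 group values into a tuple for every match.

[('2u25r25rj', 'PJuujb2u25r2rjKffR')]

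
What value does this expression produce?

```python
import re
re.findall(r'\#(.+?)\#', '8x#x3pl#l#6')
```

Lazy quantifiers expand one character at a time until the remainder of the pattern can match.
With a single group, `findall` returns only what that group captured — 1 item.

['x3pl']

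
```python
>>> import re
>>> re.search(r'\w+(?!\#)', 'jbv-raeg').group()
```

'jbv'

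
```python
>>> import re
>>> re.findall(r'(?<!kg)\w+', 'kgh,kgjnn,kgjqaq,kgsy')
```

The negative lookaround is zero-width — it rules out positions where the adjacent text would match, without consuming anything.
Walking the string: at [0:3] → 'kgh'; at [4:9] → 'kgjnn'; at [10:16] → 'kgjqaq'; at [17:21] → 'kgsy'.
With no groups in the pattern, `findall` gives back each whole match — 4 here.

['kgh', 'kgjnn', 'kgjqaq', 'kgsy']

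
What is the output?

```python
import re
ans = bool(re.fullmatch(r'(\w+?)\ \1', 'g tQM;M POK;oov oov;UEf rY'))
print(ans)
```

The backreference `\1` re-matches whatever the first group consumed, character for character.
`re.fullmatch` requires the pattern to consume the entire string.
Here the string isn't matched end-to-end, so the call returns None, and `bool(None)` is False.

False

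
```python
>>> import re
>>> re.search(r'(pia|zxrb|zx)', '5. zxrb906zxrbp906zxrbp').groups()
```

The match spans [3:7] → 'zxrb'.
Captured: group 1 = 'zxrb'.

('zxrb',)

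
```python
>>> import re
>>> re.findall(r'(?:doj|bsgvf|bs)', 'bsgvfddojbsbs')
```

['bsgvf', 'doj', 'bs', 'bs']

The regex engine tests alternatives in the order written; an earlier branch that matches wins even if a later one would match more.
Walking the string: at [0:5] → 'bsgvf'; at [6:9] → 'doj'; at [9:11] → 'bs'; at [11:13] → 'bs'.
`findall` yields the raw match text (4 of them) because the pattern has no groups.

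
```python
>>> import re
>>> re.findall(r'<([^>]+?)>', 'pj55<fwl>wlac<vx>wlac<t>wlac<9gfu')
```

One capturing group, so `findall` returns just the captured substring from each match — 3 in all.

['fwl', 'vx', 't']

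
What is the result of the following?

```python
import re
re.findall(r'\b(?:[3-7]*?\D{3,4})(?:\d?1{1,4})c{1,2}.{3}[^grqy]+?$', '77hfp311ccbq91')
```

Pattern: a word boundary (`\b`, zero-width); then zero or more of a character in [3-7] (lazy), then 3 to 4 of a non-digit (non-capturing group); then optionally a digit, then 1 to 4 of a literal '1' (non-capturing group); then 1 to 2 of the literal 'c', then exactly 3 of any character, then one or more of any character except [grqy] (lazy); then anchored at the end.
Walking the string: at [0:14] → '77hfp311ccbq91'.
Since nothing is captured, `findall` lists the 1 matched substring directly.

['77hfp311ccbq91']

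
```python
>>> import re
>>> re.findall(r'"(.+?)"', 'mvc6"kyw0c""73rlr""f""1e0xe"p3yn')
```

['kyw0c', '73rlr', 'f', '1e0xe']

Because the quantifier is non-greedy, it stops expanding at the earliest point where the rest of the pattern can succeed.
Matches: at [4:11] match '"kyw0c"', group 1 = 'kyw0c'; at [11:18] match '"73rlr"', group 1 = '73rlr'; at [18:21] match '"f"', group 1 = 'f'; at [21:28] match '"1e0xe"', group 1 = '1e0xe'.
With a single group, `findall` returns only what that group captured — 4 items.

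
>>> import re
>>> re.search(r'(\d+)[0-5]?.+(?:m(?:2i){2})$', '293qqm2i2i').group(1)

'293'

The match spans [0:10] → '293qqm2i2i'.
Captured: group 1 = '293'.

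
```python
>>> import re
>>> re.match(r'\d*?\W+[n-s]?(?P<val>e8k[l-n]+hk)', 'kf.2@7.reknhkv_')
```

None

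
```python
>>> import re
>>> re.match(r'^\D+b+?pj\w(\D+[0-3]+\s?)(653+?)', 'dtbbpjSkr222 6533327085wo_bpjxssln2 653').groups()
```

('kr222 ', '653')

Pattern: anchored at the start of the string; then one or more of a non-digit; then one or more of a literal 'b' (lazy), then the literal 'pj', then a word character; then one or more of a non-digit, then one or more of a character in [0-3], then optionally whitespace (captured); then the literal '65', then one or more of the literal '3' (lazy) (captured).
A `+?`/`*?`/`{m,n}?` starts at its minimum and grows only as far as needed for what follows to match.
`match` is anchored at position 0; if the pattern doesn't fit there, it returns None.
The match spans [0:16] → 'dtbbpjSkr222 653'.
Captured: group 1 = 'kr222 ', group 2 = '653'.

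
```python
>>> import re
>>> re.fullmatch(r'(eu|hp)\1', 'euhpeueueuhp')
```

None

`\1` has to match the exact text group 1 already captured.
`re.fullmatch` is like wrapping the pattern in `^…$` (in single-line mode).
Here the pattern can't cover the whole string, so the call returns None.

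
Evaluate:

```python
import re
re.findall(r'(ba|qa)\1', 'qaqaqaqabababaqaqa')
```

`\1` is not a pattern — it's the concrete string captured by group 1, re-applied verbatim.
Walking the string: at [0:4] match 'qaqa', group 1 = 'qa'; at [4:8] match 'qaqa', group 1 = 'qa'; at [8:12] match 'baba', group 1 = 'ba'; at [14:18] match 'qaqa', group 1 = 'qa'.
`findall` collects group 1 from each match (4 total).

['qa', 'qa', 'ba', 'qa']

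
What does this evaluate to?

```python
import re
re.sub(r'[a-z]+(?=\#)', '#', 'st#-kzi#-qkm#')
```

The positive lookaround only admits positions where the adjacent text matches; those characters stay outside the span.
Each match is replaced by '#'.

'##-##-##'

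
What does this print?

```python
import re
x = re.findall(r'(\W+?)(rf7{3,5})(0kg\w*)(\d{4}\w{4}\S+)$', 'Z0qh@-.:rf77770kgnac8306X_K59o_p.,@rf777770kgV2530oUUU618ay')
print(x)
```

[('@-.:', 'rf7777', '0kgnac', '8306X_K59o_p.,@rf777770kgV2530oUUU618ay')]

The pattern matches one or more of a non-word character (lazy) (captured); then the literal 'rf', then 3 to 5 of the literal '7' (captured); then the literal '0kg', then zero or more of a word character (captured); then exactly 4 of a digit, then exactly 4 of a word character, then one or more of a non-whitespace character (captured); then anchored at the end.
Walking the string: at [4:59] match '@-.:rf77770kgnac8306X_K59o_p.,@rf777770kgV2530oUUU618ay', groups = ('@-.:', 'rf7777', '0kgnac', '8306X_K59o_p.,@rf777770kgV2530oUUU618ay').
4 groups means the one result is a tuple of 4 captured strings — 1 here.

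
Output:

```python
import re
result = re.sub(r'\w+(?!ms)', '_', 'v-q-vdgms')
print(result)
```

_-_-_

The negative lookahead/lookbehind blocks any match where the forbidden context is present.
Matches: at [0:1] → 'v'; at [2:3] → 'q'; at [4:9] → 'vdgms'.
Each match is replaced by '_'.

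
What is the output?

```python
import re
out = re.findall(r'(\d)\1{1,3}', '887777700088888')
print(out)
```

`\1` has to match the exact text group 1 already captured.
With a single group, `findall` returns only what that group captured — 4 items.

['8', '7', '0', '8']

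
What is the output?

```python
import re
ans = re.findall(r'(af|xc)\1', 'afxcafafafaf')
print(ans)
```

['af', 'af']

The backreference `\1` re-matches whatever the first group consumed, character for character.
With a single group, `findall` returns only what that group captured — 2 items.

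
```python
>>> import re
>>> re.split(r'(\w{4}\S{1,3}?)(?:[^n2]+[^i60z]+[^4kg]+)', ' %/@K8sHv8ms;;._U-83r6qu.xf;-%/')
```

[' %/@', 'K8sHv', '']

The pattern matches exactly 4 of a word character, then 1 to 3 of a non-whitespace character (lazy) (captured); then one or more of any character except [n2], then one or more of any character except [i60z], then one or more of any character except [4kg] (non-capturing group).
`re.split` interleaves the captured-group text with the surrounding fragments.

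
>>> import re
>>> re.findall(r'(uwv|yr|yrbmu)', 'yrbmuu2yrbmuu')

['yr', 'yr']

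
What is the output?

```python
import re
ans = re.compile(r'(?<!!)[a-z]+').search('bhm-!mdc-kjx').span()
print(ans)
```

A negative assertion filters positions out without eating any characters.
The match spans [0:3] → 'bhm'.

(0, 3)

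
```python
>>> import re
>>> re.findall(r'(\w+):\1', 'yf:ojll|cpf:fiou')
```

['f']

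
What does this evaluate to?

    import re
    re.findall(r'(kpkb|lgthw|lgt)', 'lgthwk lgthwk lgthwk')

The regex engine tests alternatives in the order written; an earlier branch that matches wins even if a later one would match more.
`findall` collects group 1 from each match (3 total).

['lgthw', 'lgthw', 'lgthw']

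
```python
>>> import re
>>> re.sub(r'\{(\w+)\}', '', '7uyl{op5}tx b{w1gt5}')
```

Matches: at [4:9] → '{op5}'; at [13:20] → '{w1gt5}'.
Every occurrence is swapped for ''.

'7uyltx b'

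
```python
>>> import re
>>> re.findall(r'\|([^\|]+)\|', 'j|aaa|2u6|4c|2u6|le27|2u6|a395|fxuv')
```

`findall` collects group 1 from each match (4 total).

['aaa', '4c', 'le27', 'a395']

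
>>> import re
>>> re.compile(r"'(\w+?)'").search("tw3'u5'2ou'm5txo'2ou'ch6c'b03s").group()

The match spans [3:7] → "'u5'".

"'u5'"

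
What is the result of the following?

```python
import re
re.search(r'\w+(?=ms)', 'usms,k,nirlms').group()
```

The positive lookaround only admits positions where the adjacent text matches; those characters stay outside the span.
The match spans [0:2] → 'us'.

'us'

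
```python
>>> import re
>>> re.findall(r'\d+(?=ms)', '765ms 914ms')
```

Because the assertion is zero-width, the text it checks is not consumed and won't appear in the result.
Matches: at [0:3] → '765'; at [6:9] → '914'.
Since nothing is captured, `findall` lists the 2 matched substrings directly.

['765', '914']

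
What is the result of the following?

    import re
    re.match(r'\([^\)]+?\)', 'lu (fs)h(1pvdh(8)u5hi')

`re.match` only tries the pattern at the start of the string.
Here position 0 doesn't satisfy it, so the call returns None.

None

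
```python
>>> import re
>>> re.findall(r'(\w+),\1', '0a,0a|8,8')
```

['0a', '8']

After group 1 captures some text, `\1` only succeeds where that same text appears again.
One capturing group, so `findall` returns just the captured substring from each match — 2 in all.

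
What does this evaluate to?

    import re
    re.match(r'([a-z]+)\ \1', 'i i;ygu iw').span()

(0, 3)

`match` is anchored at position 0; if the pattern doesn't fit there, it returns None.
The match spans [0:3] → 'i i'.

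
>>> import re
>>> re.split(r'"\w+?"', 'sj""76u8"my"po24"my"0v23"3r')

Matches to split on: at [3:9] → '"76u8"'; at [11:17] → '"po24"'; at [19:25] → '"0v23"'.
The string is cut at each match, leaving 4 pieces.

['sj"', 'my', 'my', '3r']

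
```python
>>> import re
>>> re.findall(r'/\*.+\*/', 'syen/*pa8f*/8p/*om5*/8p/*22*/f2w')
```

['/*pa8f*/8p/*om5*/8p/*22*/']

With no groups in the pattern, `findall` gives back each whole match — 1 here.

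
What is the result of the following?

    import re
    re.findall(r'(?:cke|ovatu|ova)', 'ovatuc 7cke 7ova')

Branches in `(...|...)` are attempted left-to-right; the first branch that allows the whole pattern to succeed is taken.
Matches: at [0:5] → 'ovatu'; at [8:11] → 'cke'; at [13:16] → 'ova'.
`findall` yields the raw match text (3 of them) because the pattern has no groups.

['ovatu', 'cke', 'ova']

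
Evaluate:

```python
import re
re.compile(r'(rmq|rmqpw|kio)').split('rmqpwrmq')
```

`|` is ordered: at each position the engine commits to the first alternative that works.
Matches to split on: at [0:3] → 'rmq'; at [5:8] → 'rmq'.
`re.split` interleaves the captured-group text with the surrounding fragments.

['', 'rmq', 'pw', 'rmq', '']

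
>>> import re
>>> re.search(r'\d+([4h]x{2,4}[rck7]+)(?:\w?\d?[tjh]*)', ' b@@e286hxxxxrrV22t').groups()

This matches one or more of a digit; then one of [4h], then 2 to 4 of a literal 'x', then one or more of one of [rck7] (captured); then optionally a word character, then optionally a digit, then zero or more of one of [tjh] (non-capturing group).
`re.search` tries every starting position until one works.
The match spans [5:17] → '286hxxxxrrV2'.
Captured: group 1 = 'hxxxxrr'.

('hxxxxrr',)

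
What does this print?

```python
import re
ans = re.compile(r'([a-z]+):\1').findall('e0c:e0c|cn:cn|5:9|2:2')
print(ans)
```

After group 1 captures some text, `\1` only succeeds where that same text appears again.
With a single group, `findall` returns only what that group captured — 1 item.

['cn']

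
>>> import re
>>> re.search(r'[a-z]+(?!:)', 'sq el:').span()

(0, 2)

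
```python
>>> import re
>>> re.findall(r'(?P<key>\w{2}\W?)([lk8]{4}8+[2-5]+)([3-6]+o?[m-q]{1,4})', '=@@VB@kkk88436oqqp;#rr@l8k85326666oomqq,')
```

[('VB@', 'kkk8843', '6oqqp')]

Pattern: exactly 2 of a word character, then optionally a non-word character (captured as 'key'); then exactly 4 of one of [lk8], then one or more of the literal '8', then one or more of a character in [2-5] (captured); then one or more of a character in [3-6], then optionally a literal 'o', then 1 to 4 of a character in [m-q] (captured).
3 groups means the one result is a tuple of 3 captured strings — 1 here.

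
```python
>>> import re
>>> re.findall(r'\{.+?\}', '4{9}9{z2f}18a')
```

['{9}', '{z2f}']

Lazy quantifiers expand one character at a time until the remainder of the pattern can match.
Since nothing is captured, `findall` lists the 2 matched substrings directly.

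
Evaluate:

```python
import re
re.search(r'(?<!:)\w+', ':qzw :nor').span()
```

The negative lookahead/lookbehind blocks any match where the forbidden context is present.
`search` walks the string left to right and returns the first match it finds.
The match spans [2:4] → 'zw'.

(2, 4)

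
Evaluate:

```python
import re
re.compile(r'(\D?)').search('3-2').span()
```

Pattern: optionally a non-digit (captured).
The match spans [0:0] → ''.

(0, 0)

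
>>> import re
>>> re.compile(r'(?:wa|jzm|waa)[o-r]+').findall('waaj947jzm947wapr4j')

No capturing groups, so `findall` returns the 1 full match string.

['wapr']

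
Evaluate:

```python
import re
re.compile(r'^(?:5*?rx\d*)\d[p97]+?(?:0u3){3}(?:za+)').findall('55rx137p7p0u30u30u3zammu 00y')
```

['55rx137p7p0u30u30u3za']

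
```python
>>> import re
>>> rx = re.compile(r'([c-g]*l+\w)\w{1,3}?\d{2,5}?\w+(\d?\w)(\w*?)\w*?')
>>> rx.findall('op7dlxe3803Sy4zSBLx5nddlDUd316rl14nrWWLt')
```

Pattern: zero or more of a character in [c-g], then one or more of the literal 'l', then a word character (captured); then 1 to 3 of a word character (lazy), then 2 to 5 of a digit (lazy), then one or more of a word character; then optionally a digit, then a word character (captured); then zero or more of a word character (lazy) (captured); then zero or more of a word character (lazy).
Matches: at [3:40] match 'dlxe3803Sy4zSBLx5nddlDUd316rl14nrWWLt', groups = ('dlx', 't', '').
With 3 capturing groups, `findall` returns a 3-tuple per match.

[('dlx', 't', '')]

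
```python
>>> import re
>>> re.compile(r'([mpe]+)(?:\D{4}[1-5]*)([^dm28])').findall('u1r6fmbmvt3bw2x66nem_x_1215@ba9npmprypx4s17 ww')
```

With 2 capturing groups, `findall` returns a 2-tuple per match.

[('m', 'b'), ('e', '@'), ('pmp', 's')]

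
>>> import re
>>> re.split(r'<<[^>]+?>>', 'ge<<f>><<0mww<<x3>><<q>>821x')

['ge', '', '', '821x']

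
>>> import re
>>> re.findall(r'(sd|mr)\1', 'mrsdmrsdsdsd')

['sd']

`\1` is not a pattern — it's the concrete string captured by group 1, re-applied verbatim.
Scanning left to right: at [6:10] match 'sdsd', group 1 = 'sd'.
With a single group, `findall` returns only what that group captured — 1 item.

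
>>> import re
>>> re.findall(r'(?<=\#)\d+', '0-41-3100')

[]

`findall` yields the raw match text (0 of them) because the pattern has no groups.
Nothing in the string satisfies the pattern, so the list is empty.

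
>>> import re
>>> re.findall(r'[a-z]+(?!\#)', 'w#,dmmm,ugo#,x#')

The negative lookaround is zero-width — it rules out positions where the adjacent text would match, without consuming anything.
Walking the string: at [3:7] → 'dmmm'; at [8:10] → 'ug'.
`findall` yields the raw match text (2 of them) because the pattern has no groups.

['dmmm', 'ug']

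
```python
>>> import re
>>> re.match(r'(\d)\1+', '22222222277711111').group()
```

'222222222'

`\1` has to match the exact text group 1 already captured.
With `match`, the pattern is implicitly anchored at the beginning.
The match spans [0:9] → '222222222'.
Captured: group 1 = '2'.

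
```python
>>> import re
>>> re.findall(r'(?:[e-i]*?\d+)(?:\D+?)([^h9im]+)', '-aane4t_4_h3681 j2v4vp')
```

['_4_', 'j2v4vp']

Because there's exactly one group, `findall` drops the full match and keeps group 1 from each hit.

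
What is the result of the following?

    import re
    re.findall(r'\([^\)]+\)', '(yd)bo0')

['(yd)']

`findall` yields the raw match text (1 of them) because the pattern has no groups.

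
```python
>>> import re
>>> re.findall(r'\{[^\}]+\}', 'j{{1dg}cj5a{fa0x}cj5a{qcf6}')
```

Scanning left to right: at [1:7] → '{{1dg}'; at [11:17] → '{fa0x}'; at [21:27] → '{qcf6}'.
`findall` yields the raw match text (3 of them) because the pattern has no groups.

['{{1dg}', '{fa0x}', '{qcf6}']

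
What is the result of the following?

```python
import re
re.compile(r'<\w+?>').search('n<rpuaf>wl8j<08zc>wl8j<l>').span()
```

(1, 8)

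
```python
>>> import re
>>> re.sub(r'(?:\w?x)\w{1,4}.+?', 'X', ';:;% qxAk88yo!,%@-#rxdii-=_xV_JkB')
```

';:;% Xo!,%@-#X=X'

This matches optionally a word character, then a literal 'x' (non-capturing group); then 1 to 4 of a word character, then one or more of any character (lazy).
The `?` after the quantifier makes it lazy — it takes as little as possible before letting the rest of the pattern try.
Matches: at [5:12] → 'qxAk88y'; at [19:25] → 'rxdii-'; at [26:33] → '_xV_JkB'.
Each match is replaced by 'X'.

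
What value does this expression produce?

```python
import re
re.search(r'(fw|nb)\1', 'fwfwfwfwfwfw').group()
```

The backreference `\1` re-matches whatever the first group consumed, character for character.
The match spans [0:4] → 'fwfw'.

'fwfw'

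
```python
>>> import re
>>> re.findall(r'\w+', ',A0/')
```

['A0']

Pattern: one or more of a word character.
`findall` yields the raw match text (1 of them) because the pattern has no groups.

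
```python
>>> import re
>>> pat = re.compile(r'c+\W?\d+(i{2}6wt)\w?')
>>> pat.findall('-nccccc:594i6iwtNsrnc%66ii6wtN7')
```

['ii6wt']

This matches one or more of a literal 'c'; then optionally a non-word character, then one or more of a digit; then exactly 2 of a literal 'i', then the literal '6wt' (captured); then optionally a word character.
`findall` collects group 1 from the one match (1 total).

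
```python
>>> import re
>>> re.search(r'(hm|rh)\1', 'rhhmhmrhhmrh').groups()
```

('hm',)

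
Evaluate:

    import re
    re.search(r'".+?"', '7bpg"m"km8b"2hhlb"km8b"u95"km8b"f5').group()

Unlike `match`, `search` isn't anchored — it looks for the pattern anywhere in the string.
The match spans [4:7] → '"m"'.

'"m"'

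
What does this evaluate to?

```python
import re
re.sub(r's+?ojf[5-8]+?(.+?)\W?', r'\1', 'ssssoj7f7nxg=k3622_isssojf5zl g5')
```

'ssssoj7f7nxg=k3622_izl g5'

The pattern matches one or more of a literal 's' (lazy), then the literal 'ojf'; then one or more of a character in [5-8] (lazy); then one or more of any character (lazy) (captured); then optionally a non-word character.
Matches: at [20:28] → 'sssojf5z'.
`\1` in the replacement pulls in group 1's text for each match.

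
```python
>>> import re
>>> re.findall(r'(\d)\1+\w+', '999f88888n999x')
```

`\1` has to match the exact text group 1 already captured.
Scanning left to right: at [0:14] match '999f88888n999x', group 1 = '9'.
Because there's exactly one group, `findall` drops the full match and keeps group 1 from the one hit.

['9']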